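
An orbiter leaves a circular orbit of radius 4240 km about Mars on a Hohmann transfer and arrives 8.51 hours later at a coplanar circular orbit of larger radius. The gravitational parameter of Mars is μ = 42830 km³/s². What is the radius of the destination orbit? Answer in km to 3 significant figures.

Transfer time t = 8.51 hours = 30636 s, and t = π√(a_t³/μ).
So a_t = (μ t²/π²)^(1/3) = (42830 × (30636)² / π²)^(1/3) = 15970 km.
Since a_t = (r₁ + r₂)/2, r₂ = 2a_t − r₁ = 2×15970 − 4240 = 27700 km.

r₂ = 27700 km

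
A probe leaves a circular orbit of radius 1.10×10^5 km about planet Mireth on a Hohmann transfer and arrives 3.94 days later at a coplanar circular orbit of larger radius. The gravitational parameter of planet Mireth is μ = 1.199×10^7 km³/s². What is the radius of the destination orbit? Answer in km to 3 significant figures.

Transfer time t = 3.94 days = 3.40416×10^5 s, and t = π√(a_t³/μ).
So a_t = (μ t²/π²)^(1/3) = (1.199×10^7 × (3.40416×10^5)² / π²)^(1/3) = 5.2021×10^5 km.
Since a_t = (r₁ + r₂)/2, r₂ = 2a_t − r₁ = 2×5.2021×10^5 − 1.100×10^5 = 9.3042×10^5 km.

r₂ = 9.30×10^5 km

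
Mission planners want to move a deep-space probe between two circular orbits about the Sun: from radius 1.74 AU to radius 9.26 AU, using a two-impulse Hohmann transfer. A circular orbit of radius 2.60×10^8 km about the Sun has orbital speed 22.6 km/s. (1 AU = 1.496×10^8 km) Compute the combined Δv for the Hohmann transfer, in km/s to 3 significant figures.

From the circular-orbit relation v² = μ/r at r = 2.60×10^8 km: μ = v²r = (22.6)² × 2.60×10^8 = 1.32798×10^11 km³/s².
In km: r₁ = 1.74 × 1.496×10^8 = 2.60304×10^8 km; r₂ = 9.26 × 1.496×10^8 = 1.385296×10^9 km.
The Hohmann ellipse has a_t = (r₁ + r₂)/2 = 8.228×10^8 km.
At r₁ the circular-orbit speed is v₁ = √(μ/r₁) = 22.5868 km/s.
Transfer-orbit speed at r₁ (v² = μ(2/r − 1/a)): v_p = √[μ(2/r₁ − 1/a_t)] = 29.3075 km/s.
First burn Δv₁ = |v_p − v₁| = 6.7207 km/s.
Circular speed at r₂: v₂ = √(μ/r₂) = 9.7909 km/s.
Transfer-orbit speed at r₂: v_a = √[μ(2/r₂ − 1/a_t)] = 5.5070 km/s.
Second burn Δv₂ = |v₂ − v_a| = 4.2839 km/s.
Total Δv = Δv₁ + Δv₂ = 11.00 km/s.

Δv = 11.0 km/s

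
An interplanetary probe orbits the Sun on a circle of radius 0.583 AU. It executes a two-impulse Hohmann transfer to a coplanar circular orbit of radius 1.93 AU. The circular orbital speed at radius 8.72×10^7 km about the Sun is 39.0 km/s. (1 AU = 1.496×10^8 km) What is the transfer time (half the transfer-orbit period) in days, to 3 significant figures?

t = 257 days

From the circular-orbit relation v² = μ/r at r = 8.72×10^7 km: μ = v²r = (39.0)² × 8.72×10^7 = 1.32631×10^11 km³/s².
In km: r₁ = 0.583 × 1.496×10^8 = 8.72168×10^7 km; r₂ = 1.93 × 1.496×10^8 = 2.88728×10^8 km.
The Hohmann ellipse has a_t = (r₁ + r₂)/2 = 1.879724×10^8 km.
Half the transfer-orbit period gives t = π√(a_t³/μ) = 2.223×10^7 s.
Converting: 2.223×10^7 s ÷ 86400 s/day = 257 days.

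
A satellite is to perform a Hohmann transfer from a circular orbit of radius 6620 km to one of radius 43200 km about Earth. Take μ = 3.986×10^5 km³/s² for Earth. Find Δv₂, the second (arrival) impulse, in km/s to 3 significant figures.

Transfer-ellipse semi-major axis a_t = (r₁ + r₂)/2 = (6620 + 43200)/2 = 24910 km.
On the circular orbit at r = 43200 km, v_c = √(μ/r) = 3.038 km/s.
Transfer-orbit speed at the same r (vis-viva, a = a_t): v_t = √[μ(2/r − 1/a_t)] = 1.566 km/s.
Δv₂ = |v_t − v_c| = |1.566 − 3.038| = 1.472 km/s.

Δv₂ = 1.47 km/s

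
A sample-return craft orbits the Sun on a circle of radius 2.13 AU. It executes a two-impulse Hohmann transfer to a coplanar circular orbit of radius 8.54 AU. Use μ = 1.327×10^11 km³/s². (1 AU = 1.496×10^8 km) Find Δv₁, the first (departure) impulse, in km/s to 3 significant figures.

Δv₁ = 5.41 km/s

In km: r₁ = 2.13 × 1.496×10^8 = 3.18648×10^8 km; r₂ = 8.54 × 1.496×10^8 = 1.277584×10^9 km.
Transfer-ellipse semi-major axis a_t = (r₁ + r₂)/2 = (3.18648×10^8 + 1.277584×10^9)/2 = 7.98116×10^8 km.
Circular speed at r = 3.18648×10^8 km: v_c = √(μ/r) = 20.407 km/s.
Vis-viva on the transfer ellipse at r = 3.18648×10^8 km gives v_t = √[μ(2/r − 1/a_t)] = 25.819 km/s.
Δv₁ = |v_t − v_c| = |25.819 − 20.407| = 5.412 km/s.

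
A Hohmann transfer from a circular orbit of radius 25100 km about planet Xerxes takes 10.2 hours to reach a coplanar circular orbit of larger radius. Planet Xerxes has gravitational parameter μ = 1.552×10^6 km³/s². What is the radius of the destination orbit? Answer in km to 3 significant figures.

Transfer time t = 10.2 hours = 36720 s, and t = π√(a_t³/μ).
So a_t = (μ t²/π²)^(1/3) = (1.552×10^6 × (36720)² / π²)^(1/3) = 59630 km.
Since a_t = (r₁ + r₂)/2, r₂ = 2a_t − r₁ = 2×59630 − 25100 = 94160 km.

r₂ = 94200 km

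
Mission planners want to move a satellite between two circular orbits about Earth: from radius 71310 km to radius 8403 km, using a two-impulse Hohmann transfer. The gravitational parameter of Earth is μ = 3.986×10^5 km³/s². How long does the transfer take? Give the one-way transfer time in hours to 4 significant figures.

Transfer-ellipse semi-major axis a_t = (r₁ + r₂)/2 = (71310 + 8403)/2 = 39856.5 km.
Half the transfer-orbit period gives t = π√(a_t³/μ) = 39590 s.
Converting: 39590 s ÷ 3600 s/hour = 11.00 hours.

t = 11.00 hours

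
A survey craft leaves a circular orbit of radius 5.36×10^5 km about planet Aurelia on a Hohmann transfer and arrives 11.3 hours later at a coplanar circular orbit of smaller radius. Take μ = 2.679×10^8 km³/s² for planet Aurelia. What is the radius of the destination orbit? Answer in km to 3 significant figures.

Transfer time t = 11.3 hours = 40680 s, and t = π√(a_t³/μ).
So a_t = (μ t²/π²)^(1/3) = (2.679×10^8 × (40680)² / π²)^(1/3) = 3.5548×10^5 km.
Since a_t = (r₁ + r₂)/2, r₂ = 2a_t − r₁ = 2×3.5548×10^5 − 5.360×10^5 = 1.7496×10^5 km.

r₂ = 1.75×10^5 km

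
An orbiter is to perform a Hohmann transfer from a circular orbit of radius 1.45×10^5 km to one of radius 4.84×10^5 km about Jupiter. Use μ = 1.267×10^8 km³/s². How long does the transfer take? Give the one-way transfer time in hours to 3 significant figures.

t = 13.7 hours

The Hohmann ellipse has a_t = (r₁ + r₂)/2 = 3.145×10^5 km.
By Kepler's third law the transfer-orbit period is T = 2π√(a_t³/μ), so t = T/2 = 49230 s.
Converting: 49230 s ÷ 3600 s/hour = 13.7 hours.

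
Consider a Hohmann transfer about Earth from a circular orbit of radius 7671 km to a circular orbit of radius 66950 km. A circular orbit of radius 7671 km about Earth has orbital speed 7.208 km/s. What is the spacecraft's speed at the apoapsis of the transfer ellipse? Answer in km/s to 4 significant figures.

v = 1.106 km/s

From the circular-orbit relation v² = μ/r at r = 7671 km: μ = v²r = (7.208)² × 7671 = 3.98549×10^5 km³/s².
The Hohmann ellipse has a_t = (r₁ + r₂)/2 = 37310.5 km.
At apoapsis, r = 66950 km.
Vis-viva: v = √[μ(2/r − 1/a_t)] = √[3.98549×10^5 × (2/66950 − 1/37310.5)] = 1.106 km/s.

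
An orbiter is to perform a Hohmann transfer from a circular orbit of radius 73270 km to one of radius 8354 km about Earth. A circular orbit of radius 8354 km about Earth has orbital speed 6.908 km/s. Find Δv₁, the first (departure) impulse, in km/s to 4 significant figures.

Δv₁ = 1.277 km/s

From the circular-orbit relation v² = μ/r at r = 8354 km: μ = v²r = (6.908)² × 8354 = 3.98657×10^5 km³/s².
Semi-major axis of the transfer orbit: a_t = (73270 + 8354)/2 = 40812 km.
On the circular orbit at r = 73270 km, v_c = √(μ/r) = 2.3326 km/s.
Vis-viva on the transfer ellipse at r = 73270 km gives v_t = √[μ(2/r − 1/a_t)] = 1.0553 km/s.
Δv₁ = |v_t − v_c| = |1.0553 − 2.3326| = 1.277 km/s.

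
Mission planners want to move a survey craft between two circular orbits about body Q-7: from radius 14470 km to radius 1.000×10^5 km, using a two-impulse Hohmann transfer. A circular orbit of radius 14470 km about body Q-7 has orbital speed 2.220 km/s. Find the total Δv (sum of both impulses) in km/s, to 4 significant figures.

Δv = 1.134 km/s

From the circular-orbit relation v² = μ/r at r = 14470 km: μ = v²r = (2.220)² × 14470 = 71313.9 km³/s².
The Hohmann ellipse has a_t = (r₁ + r₂)/2 = 57235 km.
At r₁ the circular-orbit speed is v₁ = √(μ/r₁) = 2.2200 km/s.
On the transfer ellipse at r₁, v² = μ(2/r − 1/a) gives v_p = √[μ(2/r₁ − 1/a_t)] = 2.9344 km/s.
First burn Δv₁ = |v_p − v₁| = 0.7144 km/s.
At r₂, v₂ = √(μ/r₂) = 0.8445 km/s.
Transfer-orbit speed at r₂: v_a = √[μ(2/r₂ − 1/a_t)] = 0.4246 km/s.
Second burn Δv₂ = |v₂ − v_a| = 0.4199 km/s.
Δv = Δv₁ + Δv₂ = 0.7144 + 0.4199 = 1.134 km/s.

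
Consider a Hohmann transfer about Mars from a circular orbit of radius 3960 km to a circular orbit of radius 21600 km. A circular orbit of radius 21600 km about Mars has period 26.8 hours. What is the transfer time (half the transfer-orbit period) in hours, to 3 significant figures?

t = 6.10 hours

From Kepler's third law T² = 4π²r³/μ at r = 21600 km, T = 26.8 hours = 26.8 × 3600 s = 96480 s: μ = 4π²r³/T² = 42741.2 km³/s².
Transfer-ellipse semi-major axis a_t = (r₁ + r₂)/2 = (3960 + 21600)/2 = 12780 km.
Half the transfer-orbit period gives t = π√(a_t³/μ) = 21950 s.
Converting: 21950 s ÷ 3600 s/hour = 6.10 hours.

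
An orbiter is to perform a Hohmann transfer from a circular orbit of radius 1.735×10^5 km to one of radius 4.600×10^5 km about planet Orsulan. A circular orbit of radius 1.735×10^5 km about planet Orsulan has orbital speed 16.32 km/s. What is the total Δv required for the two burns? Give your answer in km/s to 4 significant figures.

From the circular-orbit relation v² = μ/r at r = 1.735×10^5 km: μ = v²r = (16.32)² × 1.735×10^5 = 4.62104×10^7 km³/s².
Semi-major axis of the transfer orbit: a_t = (1.735×10^5 + 4.600×10^5)/2 = 3.1675×10^5 km.
At r₁ the circular-orbit speed is v₁ = √(μ/r₁) = 16.320 km/s.
Transfer-orbit speed at r₁ (vis-viva equation): v_p = √[μ(2/r₁ − 1/a_t)] = 19.667 km/s.
First burn Δv₁ = |v_p − v₁| = 3.347 km/s.
Circular speed at r₂: v₂ = √(μ/r₂) = 10.023 km/s.
Transfer-orbit speed at r₂: v_a = √[μ(2/r₂ − 1/a_t)] = 7.4179 km/s.
Second burn Δv₂ = |v₂ − v_a| = 2.605 km/s.
Δv = Δv₁ + Δv₂ = 3.347 + 2.605 = 5.952 km/s.

Δv = 5.952 km/s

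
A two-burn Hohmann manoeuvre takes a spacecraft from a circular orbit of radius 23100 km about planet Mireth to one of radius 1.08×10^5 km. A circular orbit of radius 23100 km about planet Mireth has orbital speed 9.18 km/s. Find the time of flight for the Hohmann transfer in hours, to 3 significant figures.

From the circular-orbit relation v² = μ/r at r = 23100 km: μ = v²r = (9.18)² × 23100 = 1.94669×10^6 km³/s².
Semi-major axis of the transfer orbit: a_t = (23100 + 1.080×10^5)/2 = 65550 km.
Transfer time t = π√(a_t³/μ) = π√((65550)³ / 1.94669×10^6) = 37790 s.
Converting: 37790 s ÷ 3600 s/hour = 10.5 hours.

t = 10.5 hours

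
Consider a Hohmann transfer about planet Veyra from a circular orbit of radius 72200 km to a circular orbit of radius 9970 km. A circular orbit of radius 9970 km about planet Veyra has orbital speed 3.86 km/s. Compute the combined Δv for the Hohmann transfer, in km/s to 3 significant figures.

From the circular-orbit relation v² = μ/r at r = 9970 km: μ = v²r = (3.86)² × 9970 = 1.48549×10^5 km³/s².
Transfer-ellipse semi-major axis a_t = (r₁ + r₂)/2 = (72200 + 9970)/2 = 41085 km.
Circular speed at r₁: v₁ = √(μ/r₁) = √(1.48549×10^5/72200) = 1.4344 km/s.
On the transfer ellipse at r₁, v² = μ(2/r − 1/a) gives v_a = √[μ(2/r₁ − 1/a_t)] = 0.70660 km/s.
First burn Δv₁ = |v_a − v₁| = 0.7278 km/s.
At r₂, v₂ = √(μ/r₂) = 3.860 km/s.
Transfer-orbit speed at r₂: v_p = √[μ(2/r₂ − 1/a_t)] = 5.117 km/s.
Second burn Δv₂ = |v₂ − v_p| = 1.257 km/s.
Δv = Δv₁ + Δv₂ = 0.7278 + 1.257 = 1.985 km/s.

Δv = 1.98 km/s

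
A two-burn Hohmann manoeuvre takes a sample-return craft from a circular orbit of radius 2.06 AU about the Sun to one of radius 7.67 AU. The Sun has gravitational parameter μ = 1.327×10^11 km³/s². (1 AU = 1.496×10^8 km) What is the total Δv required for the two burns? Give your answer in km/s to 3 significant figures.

In km: r₁ = 2.06 × 1.496×10^8 = 3.08176×10^8 km; r₂ = 7.67 × 1.496×10^8 = 1.147432×10^9 km.
Transfer-ellipse semi-major axis a_t = (r₁ + r₂)/2 = (3.08176×10^8 + 1.147432×10^9)/2 = 7.27804×10^8 km.
At r₁ the circular-orbit speed is v₁ = √(μ/r₁) = 20.751 km/s.
On the transfer ellipse at r₁, v² = μ(2/r − 1/a) gives v_p = √[μ(2/r₁ − 1/a_t)] = 26.055 km/s.
First burn Δv₁ = |v_p − v₁| = 5.304 km/s.
At r₂, v₂ = √(μ/r₂) = 10.754 km/s.
Transfer-orbit speed at r₂: v_a = √[μ(2/r₂ − 1/a_t)] = 6.9978 km/s.
Second burn Δv₂ = |v₂ − v_a| = 3.756 km/s.
Δv = Δv₁ + Δv₂ = 5.304 + 3.756 = 9.060 km/s.

Δv = 9.06 km/s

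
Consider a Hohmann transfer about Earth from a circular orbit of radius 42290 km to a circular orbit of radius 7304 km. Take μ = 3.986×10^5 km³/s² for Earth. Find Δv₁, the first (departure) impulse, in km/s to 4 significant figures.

Δv₁ = 1.404 km/s

The Hohmann ellipse has a_t = (r₁ + r₂)/2 = 24797 km.
On the circular orbit at r = 42290 km, v_c = √(μ/r) = 3.070 km/s.
Transfer-orbit speed at the same r (vis-viva, a = a_t): v_t = √[μ(2/r − 1/a_t)] = 1.666 km/s.
Δv₁ = |v_t − v_c| = |1.666 − 3.070| = 1.404 km/s.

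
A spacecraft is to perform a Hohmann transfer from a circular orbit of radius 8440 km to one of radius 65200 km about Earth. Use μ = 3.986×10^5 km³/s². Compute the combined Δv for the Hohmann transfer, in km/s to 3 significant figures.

Δv = 3.56 km/s

The Hohmann ellipse has a_t = (r₁ + r₂)/2 = 36820 km.
At r₁ the circular-orbit speed is v₁ = √(μ/r₁) = 6.87223 km/s.
On the transfer ellipse at r₁, vis-viva equation gives v_p = √[μ(2/r₁ − 1/a_t)] = 9.14491 km/s.
First burn Δv₁ = |v_p − v₁| = 2.27268 km/s.
At r₂, v₂ = √(μ/r₂) = 2.47255 km/s.
Transfer-orbit speed at r₂: v_a = √[μ(2/r₂ − 1/a_t)] = 1.18379 km/s.
Second burn Δv₂ = |v₂ − v_a| = 1.28876 km/s.
Δv = Δv₁ + Δv₂ = 2.27268 + 1.28876 = 3.561 km/s.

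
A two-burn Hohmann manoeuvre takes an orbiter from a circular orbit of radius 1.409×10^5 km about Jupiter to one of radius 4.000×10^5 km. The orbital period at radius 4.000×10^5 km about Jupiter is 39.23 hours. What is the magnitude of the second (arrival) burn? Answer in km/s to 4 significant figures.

Δv₂ = 4.951 km/s

From Kepler's third law T² = 4π²r³/μ at r = 4.000×10^5 km, T = 39.23 hours = 39.23 × 3600 s = 1.41228×10^5 s: μ = 4π²r³/T² = 1.26677×10^8 km³/s².
The Hohmann ellipse has a_t = (r₁ + r₂)/2 = 2.7045×10^5 km.
On the circular orbit at r = 4.000×10^5 km, v_c = √(μ/r) = 17.796 km/s.
Vis-viva on the transfer ellipse at r = 4.000×10^5 km gives v_t = √[μ(2/r − 1/a_t)] = 12.845 km/s.
Δv₂ = |v_t − v_c| = |12.845 − 17.796| = 4.951 km/s.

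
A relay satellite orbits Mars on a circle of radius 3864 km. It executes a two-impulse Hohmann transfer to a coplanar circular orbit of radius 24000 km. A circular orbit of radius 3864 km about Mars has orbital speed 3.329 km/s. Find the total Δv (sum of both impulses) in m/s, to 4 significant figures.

Δv = 1673 m/s

From the circular-orbit relation v² = μ/r at r = 3864 km: μ = v²r = (3.329)² × 3864 = 42821.8 km³/s².
The Hohmann ellipse has a_t = (r₁ + r₂)/2 = 13932 km.
At r₁ the circular-orbit speed is v₁ = √(μ/r₁) = 3.3290 km/s.
On the transfer ellipse at r₁, v² = μ(2/r − 1/a) gives v_p = √[μ(2/r₁ − 1/a_t)] = 4.3693 km/s.
First burn Δv₁ = |v_p − v₁| = 1.0403 km/s.
At r₂, v₂ = √(μ/r₂) = 1.335755 km/s.
Transfer-orbit speed at r₂: v_a = √[μ(2/r₂ − 1/a_t)] = 0.7034586 km/s.
Second burn Δv₂ = |v₂ − v_a| = 0.63230 km/s.
Δv = Δv₁ + Δv₂ = 1.0403 + 0.63230 = 1.673 km/s.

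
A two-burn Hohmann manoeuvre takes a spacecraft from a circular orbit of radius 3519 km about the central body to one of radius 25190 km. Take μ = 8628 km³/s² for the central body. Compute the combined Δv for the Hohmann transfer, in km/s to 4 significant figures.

The Hohmann ellipse has a_t = (r₁ + r₂)/2 = 14354.5 km.
At r₁ the circular-orbit speed is v₁ = √(μ/r₁) = 1.56583 km/s.
Transfer-orbit speed at r₁ (vis-viva equation): v_p = √[μ(2/r₁ − 1/a_t)] = 2.07427 km/s.
First burn Δv₁ = |v_p − v₁| = 0.5084 km/s.
At r₂, v₂ = √(μ/r₂) = 0.58525 km/s.
Transfer-orbit speed at r₂: v_a = √[μ(2/r₂ − 1/a_t)] = 0.28977 km/s.
Second burn Δv₂ = |v₂ − v_a| = 0.2955 km/s.
Δv = Δv₁ + Δv₂ = 0.5084 + 0.2955 = 0.8039 km/s.

Δv = 0.8039 km/s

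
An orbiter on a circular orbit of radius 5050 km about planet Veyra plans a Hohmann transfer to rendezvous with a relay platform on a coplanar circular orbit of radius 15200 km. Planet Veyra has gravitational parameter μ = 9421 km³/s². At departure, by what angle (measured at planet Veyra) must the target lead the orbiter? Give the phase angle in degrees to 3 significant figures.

The Hohmann ellipse has a_t = (r₁ + r₂)/2 = 10125 km.
Transfer time t = π√(a_t³/μ) = 32980 s.
The target's mean motion on its circular orbit is ω₂ = √(μ/r₂³) = 5.179×10^-5 rad/s.
Angle swept by the target during transfer: ω₂·t = 1.708 rad = 97.86°.
The orbiter traverses 180° on the transfer ellipse, so the target must lead by 180° − 97.86° = 82.1°.

φ = 82.1°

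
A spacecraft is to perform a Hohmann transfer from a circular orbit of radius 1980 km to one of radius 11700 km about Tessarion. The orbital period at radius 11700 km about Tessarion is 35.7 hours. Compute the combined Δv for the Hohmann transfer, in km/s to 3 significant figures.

From Kepler's third law T² = 4π²r³/μ at r = 11700 km, T = 35.7 hours = 35.7 × 3600 s = 1.2852×10^5 s: μ = 4π²r³/T² = 3828.03 km³/s².
The Hohmann ellipse has a_t = (r₁ + r₂)/2 = 6840 km.
At r₁ the circular-orbit speed is v₁ = √(μ/r₁) = 1.3904 km/s.
Transfer-orbit speed at r₁ (vis-viva equation): v_p = √[μ(2/r₁ − 1/a_t)] = 1.8185 km/s.
First burn Δv₁ = |v_p − v₁| = 0.4281 km/s.
Circular speed at r₂: v₂ = √(μ/r₂) = 0.5720 km/s.
Transfer-orbit speed at r₂: v_a = √[μ(2/r₂ − 1/a_t)] = 0.3078 km/s.
Second burn Δv₂ = |v₂ − v_a| = 0.2642 km/s.
Δv = Δv₁ + Δv₂ = 0.4281 + 0.2642 = 0.6923 km/s.

Δv = 0.692 km/s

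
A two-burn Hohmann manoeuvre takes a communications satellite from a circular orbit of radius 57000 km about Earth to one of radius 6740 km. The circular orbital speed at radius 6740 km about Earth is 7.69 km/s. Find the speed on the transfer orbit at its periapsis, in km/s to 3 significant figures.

v = 10.3 km/s

From the circular-orbit relation v² = μ/r at r = 6740 km: μ = v²r = (7.69)² × 6740 = 3.98577×10^5 km³/s².
Semi-major axis of the transfer orbit: a_t = (57000 + 6740)/2 = 31870 km.
The periapsis of the transfer ellipse is at r = 6740 km.
From the vis-viva equation, v = √[μ(2/r − 1/a_t)] = 10.28 km/s.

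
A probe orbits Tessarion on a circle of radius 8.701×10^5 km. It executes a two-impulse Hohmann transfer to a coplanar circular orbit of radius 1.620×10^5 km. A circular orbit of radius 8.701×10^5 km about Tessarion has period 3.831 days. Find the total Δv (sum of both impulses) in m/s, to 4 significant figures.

From Kepler's third law T² = 4π²r³/μ at r = 8.701×10^5 km, T = 3.831 days = 3.831 × 86400 s = 3.309984×10^5 s: μ = 4π²r³/T² = 2.37364×10^8 km³/s².
Transfer-ellipse semi-major axis a_t = (r₁ + r₂)/2 = (8.701×10^5 + 1.620×10^5)/2 = 5.1605×10^5 km.
Circular speed at r₁: v₁ = √(μ/r₁) = √(2.37364×10^8/8.701×10^5) = 16.517 km/s.
Transfer-orbit speed at r₁ (vis-viva): v_a = √[μ(2/r₁ − 1/a_t)] = 9.2541 km/s.
First burn Δv₁ = |v_a − v₁| = 7.263 km/s.
Circular speed at r₂: v₂ = √(μ/r₂) = 38.278 km/s.
Transfer-orbit speed at r₂: v_p = √[μ(2/r₂ − 1/a_t)] = 49.704 km/s.
Second burn Δv₂ = |v₂ − v_p| = 11.43 km/s.
Δv = Δv₁ + Δv₂ = 7.263 + 11.43 = 18.69 km/s.

Δv = 18690 m/s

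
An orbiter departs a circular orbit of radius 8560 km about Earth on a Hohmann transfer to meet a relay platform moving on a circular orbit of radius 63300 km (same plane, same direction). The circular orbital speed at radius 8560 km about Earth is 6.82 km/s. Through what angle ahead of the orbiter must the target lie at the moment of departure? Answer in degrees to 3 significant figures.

From the circular-orbit relation v² = μ/r at r = 8560 km: μ = v²r = (6.82)² × 8560 = 3.98146×10^5 km³/s².
Semi-major axis of the transfer orbit: a_t = (8560 + 63300)/2 = 35930 km.
Transfer time t = π√(a_t³/μ) = 33910 s.
Target angular speed ω₂ = √(μ/r₂³) = 3.962×10^-5 rad/s.
Angle swept by the target during transfer: ω₂·t = 1.3435 rad = 76.98°.
Arrival is 180° from departure on the ellipse, so φ = 180° − 76.98° = 103°.

φ = 103°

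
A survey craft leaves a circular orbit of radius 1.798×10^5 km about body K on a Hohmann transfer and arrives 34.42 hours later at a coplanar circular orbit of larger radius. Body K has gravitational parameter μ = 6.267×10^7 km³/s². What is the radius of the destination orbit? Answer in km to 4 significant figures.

r₂ = 7.407×10^5 km

Transfer time t = 34.42 hours = 1.23912×10^5 s, and t = π√(a_t³/μ).
So a_t = (μ t²/π²)^(1/3) = (6.267×10^7 × (1.23912×10^5)² / π²)^(1/3) = 4.6025×10^5 km.
Since a_t = (r₁ + r₂)/2, r₂ = 2a_t − r₁ = 2×4.6025×10^5 − 1.798×10^5 = 7.407×10^5 km.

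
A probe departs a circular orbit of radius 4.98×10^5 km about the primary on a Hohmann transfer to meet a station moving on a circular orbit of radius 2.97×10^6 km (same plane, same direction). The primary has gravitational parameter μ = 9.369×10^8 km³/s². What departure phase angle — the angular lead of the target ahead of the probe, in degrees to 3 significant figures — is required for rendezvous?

The Hohmann ellipse has a_t = (r₁ + r₂)/2 = 1.734×10^6 km.
Transfer time t = π√(a_t³/μ) = 2.3436×10^5 s.
The target's mean motion on its circular orbit is ω₂ = √(μ/r₂³) = 5.9801×10^-6 rad/s.
Angle swept by the target during transfer: ω₂·t = 1.4015 rad = 80.30°.
Arrival is 180° from departure on the ellipse, so φ = 180° − 80.30° = 99.7°.

φ = 99.7°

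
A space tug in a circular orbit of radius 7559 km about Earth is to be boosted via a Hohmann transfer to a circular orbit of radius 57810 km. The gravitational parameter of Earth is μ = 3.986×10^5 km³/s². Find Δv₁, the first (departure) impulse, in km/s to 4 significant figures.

Semi-major axis of the transfer orbit: a_t = (7559 + 57810)/2 = 32684.5 km.
Circular speed at r = 7559 km: v_c = √(μ/r) = 7.262 km/s.
Vis-viva on the transfer ellipse at r = 7559 km gives v_t = √[μ(2/r − 1/a_t)] = 9.658 km/s.
Δv₁ = |v_t − v_c| = |9.658 − 7.262| = 2.396 km/s.

Δv₁ = 2.396 km/s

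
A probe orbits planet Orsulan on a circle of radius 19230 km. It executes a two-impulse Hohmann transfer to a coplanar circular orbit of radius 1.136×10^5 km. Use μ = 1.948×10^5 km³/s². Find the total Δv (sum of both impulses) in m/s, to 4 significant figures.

Δv = 1585 m/s

Semi-major axis of the transfer orbit: a_t = (19230 + 1.136×10^5)/2 = 66415 km.
At r₁ the circular-orbit speed is v₁ = √(μ/r₁) = 3.1828 km/s.
Transfer-orbit speed at r₁ (v² = μ(2/r − 1/a)): v_p = √[μ(2/r₁ − 1/a_t)] = 4.1626 km/s.
First burn Δv₁ = |v_p − v₁| = 0.9798 km/s.
At r₂, v₂ = √(μ/r₂) = 1.3095 km/s.
Transfer-orbit speed at r₂: v_a = √[μ(2/r₂ − 1/a_t)] = 0.70463 km/s.
Second burn Δv₂ = |v₂ − v_a| = 0.6049 km/s.
Total Δv = Δv₁ + Δv₂ = 1.585 km/s.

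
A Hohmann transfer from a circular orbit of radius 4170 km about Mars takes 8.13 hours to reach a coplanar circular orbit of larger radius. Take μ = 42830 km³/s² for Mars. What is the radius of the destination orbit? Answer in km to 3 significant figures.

Transfer time t = 8.13 hours = 29268 s, and t = π√(a_t³/μ).
So a_t = (μ t²/π²)^(1/3) = (42830 × (29268)² / π²)^(1/3) = 15491 km.
Since a_t = (r₁ + r₂)/2, r₂ = 2a_t − r₁ = 2×15491 − 4170 = 26812 km.

r₂ = 26800 km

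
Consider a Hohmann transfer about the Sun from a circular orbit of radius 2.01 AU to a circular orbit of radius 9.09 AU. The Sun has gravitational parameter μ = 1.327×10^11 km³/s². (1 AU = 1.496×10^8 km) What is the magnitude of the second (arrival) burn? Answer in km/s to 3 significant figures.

Δv₂ = 3.93 km/s

In km: r₁ = 2.01 × 1.496×10^8 = 3.00696×10^8 km; r₂ = 9.09 × 1.496×10^8 = 1.359864×10^9 km.
Semi-major axis of the transfer orbit: a_t = (3.00696×10^8 + 1.359864×10^9)/2 = 8.3028×10^8 km.
Circular speed at r = 1.359864×10^9 km: v_c = √(μ/r) = 9.8784 km/s.
Vis-viva on the transfer ellipse at r = 1.359864×10^9 km gives v_t = √[μ(2/r − 1/a_t)] = 5.9448 km/s.
Δv₂ = |v_t − v_c| = |5.9448 − 9.8784| = 3.934 km/s.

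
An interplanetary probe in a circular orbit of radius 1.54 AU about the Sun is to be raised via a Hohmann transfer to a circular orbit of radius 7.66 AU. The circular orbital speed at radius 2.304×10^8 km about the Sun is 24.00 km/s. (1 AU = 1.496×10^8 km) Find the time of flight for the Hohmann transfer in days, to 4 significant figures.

From the circular-orbit relation v² = μ/r at r = 2.304×10^8 km: μ = v²r = (24.00)² × 2.304×10^8 = 1.32710×10^11 km³/s².
In km: r₁ = 1.54 × 1.496×10^8 = 2.30384×10^8 km; r₂ = 7.66 × 1.496×10^8 = 1.145936×10^9 km.
Transfer-ellipse semi-major axis a_t = (r₁ + r₂)/2 = (2.30384×10^8 + 1.145936×10^9)/2 = 6.8816×10^8 km.
By Kepler's third law the transfer-orbit period is T = 2π√(a_t³/μ), so t = T/2 = 1.557×10^8 s.
Converting: 1.557×10^8 s ÷ 86400 s/day = 1802 days.

t = 1802 days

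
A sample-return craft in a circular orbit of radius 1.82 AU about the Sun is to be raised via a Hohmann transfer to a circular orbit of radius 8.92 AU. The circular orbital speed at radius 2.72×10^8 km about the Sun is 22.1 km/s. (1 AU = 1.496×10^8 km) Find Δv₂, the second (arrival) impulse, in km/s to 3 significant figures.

From the circular-orbit relation v² = μ/r at r = 2.72×10^8 km: μ = v²r = (22.1)² × 2.72×10^8 = 1.32848×10^11 km³/s².
In km: r₁ = 1.82 × 1.496×10^8 = 2.72272×10^8 km; r₂ = 8.92 × 1.496×10^8 = 1.334432×10^9 km.
Transfer-ellipse semi-major axis a_t = (r₁ + r₂)/2 = (2.72272×10^8 + 1.334432×10^9)/2 = 8.03352×10^8 km.
On the circular orbit at r = 1.334432×10^9 km, v_c = √(μ/r) = 9.978 km/s.
Vis-viva on the transfer ellipse at r = 1.334432×10^9 km gives v_t = √[μ(2/r − 1/a_t)] = 5.809 km/s.
Δv₂ = |v_t − v_c| = |5.809 − 9.978| = 4.169 km/s.

Δv₂ = 4.17 km/s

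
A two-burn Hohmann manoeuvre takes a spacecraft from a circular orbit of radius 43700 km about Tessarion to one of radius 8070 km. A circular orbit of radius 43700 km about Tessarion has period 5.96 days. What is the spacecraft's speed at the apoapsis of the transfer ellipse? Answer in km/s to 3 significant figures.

From Kepler's third law T² = 4π²r³/μ at r = 43700 km, T = 5.96 days = 5.96 × 86400 s = 5.14944×10^5 s: μ = 4π²r³/T² = 12424.6 km³/s².
Semi-major axis of the transfer orbit: a_t = (43700 + 8070)/2 = 25885 km.
At apoapsis, r = 43700 km.
Applying v² = μ(2/r − 1/a_t): v = 0.2977 km/s.

v = 0.298 km/s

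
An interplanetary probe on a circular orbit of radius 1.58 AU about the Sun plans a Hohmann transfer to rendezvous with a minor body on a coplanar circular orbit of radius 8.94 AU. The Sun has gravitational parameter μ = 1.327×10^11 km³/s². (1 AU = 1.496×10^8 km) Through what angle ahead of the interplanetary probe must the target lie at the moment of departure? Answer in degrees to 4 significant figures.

In km: r₁ = 1.58 × 1.496×10^8 = 2.36368×10^8 km; r₂ = 8.94 × 1.496×10^8 = 1.337424×10^9 km.
The Hohmann ellipse has a_t = (r₁ + r₂)/2 = 7.86896×10^8 km.
Transfer time t = π√(a_t³/μ) = 1.90366×10^8 s.
The target's mean motion on its circular orbit is ω₂ = √(μ/r₂³) = 7.44786×10^-9 rad/s.
Angle swept by the target during transfer: ω₂·t = 1.41782 rad = 81.24°.
The interplanetary probe traverses 180° on the transfer ellipse, so the target must lead by 180° − 81.24° = 98.76°.

φ = 98.76°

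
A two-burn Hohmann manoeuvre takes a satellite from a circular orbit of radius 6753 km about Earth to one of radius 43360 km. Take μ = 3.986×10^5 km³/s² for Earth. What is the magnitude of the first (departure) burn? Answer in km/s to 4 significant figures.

Δv₁ = 2.424 km/s

Transfer-ellipse semi-major axis a_t = (r₁ + r₂)/2 = (6753 + 43360)/2 = 25056.5 km.
On the circular orbit at r = 6753 km, v_c = √(μ/r) = 7.6828 km/s.
Transfer-orbit speed at the same r (vis-viva, a = a_t): v_t = √[μ(2/r − 1/a_t)] = 10.107 km/s.
Δv₁ = |v_t − v_c| = |10.107 − 7.6828| = 2.424 km/s.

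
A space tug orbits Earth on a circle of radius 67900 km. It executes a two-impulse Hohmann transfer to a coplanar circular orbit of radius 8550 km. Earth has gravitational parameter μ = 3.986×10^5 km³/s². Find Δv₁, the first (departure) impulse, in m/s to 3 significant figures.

Transfer-ellipse semi-major axis a_t = (r₁ + r₂)/2 = (67900 + 8550)/2 = 38225 km.
On the circular orbit at r = 67900 km, v_c = √(μ/r) = 2.423 km/s.
Transfer-orbit speed at the same r (vis-viva, a = a_t): v_t = √[μ(2/r − 1/a_t)] = 1.146 km/s.
Δv₁ = |v_t − v_c| = |1.146 − 2.423| = 1.277 km/s.

Δv₁ = 1280 m/s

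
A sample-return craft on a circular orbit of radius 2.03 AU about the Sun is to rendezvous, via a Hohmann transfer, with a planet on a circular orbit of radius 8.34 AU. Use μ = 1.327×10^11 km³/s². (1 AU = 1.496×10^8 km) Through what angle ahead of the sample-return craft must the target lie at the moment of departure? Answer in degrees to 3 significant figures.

φ = 91.8°

In km: r₁ = 2.03 × 1.496×10^8 = 3.03688×10^8 km; r₂ = 8.34 × 1.496×10^8 = 1.247664×10^9 km.
The Hohmann ellipse has a_t = (r₁ + r₂)/2 = 7.75676×10^8 km.
Transfer time t = π√(a_t³/μ) = 1.863×10^8 s.
The target's mean motion on its circular orbit is ω₂ = √(μ/r₂³) = 8.266×10^-9 rad/s.
Angle swept by the target during transfer: ω₂·t = 1.540 rad = 88.24°.
The sample-return craft traverses 180° on the transfer ellipse, so the target must lead by 180° − 88.24° = 91.8°.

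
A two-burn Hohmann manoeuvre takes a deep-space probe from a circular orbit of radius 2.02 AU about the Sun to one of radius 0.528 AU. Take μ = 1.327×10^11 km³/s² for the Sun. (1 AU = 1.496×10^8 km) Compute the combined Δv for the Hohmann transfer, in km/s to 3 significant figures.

Δv = 18.1 km/s

In km: r₁ = 2.02 × 1.496×10^8 = 3.02192×10^8 km; r₂ = 0.528 × 1.496×10^8 = 7.89888×10^7 km.
Semi-major axis of the transfer orbit: a_t = (3.02192×10^8 + 7.89888×10^7)/2 = 1.905904×10^8 km.
Circular speed at r₁: v₁ = √(μ/r₁) = √(1.327×10^11/3.02192×10^8) = 20.9553 km/s.
Transfer-orbit speed at r₁ (v² = μ(2/r − 1/a)): v_a = √[μ(2/r₁ − 1/a_t)] = 13.4904 km/s.
First burn Δv₁ = |v_a − v₁| = 7.4649 km/s.
At r₂, v₂ = √(μ/r₂) = 40.9876 km/s.
Transfer-orbit speed at r₂: v_p = √[μ(2/r₂ − 1/a_t)] = 51.6112 km/s.
Second burn Δv₂ = |v₂ − v_p| = 10.624 km/s.
Δv = Δv₁ + Δv₂ = 7.4649 + 10.624 = 18.09 km/s.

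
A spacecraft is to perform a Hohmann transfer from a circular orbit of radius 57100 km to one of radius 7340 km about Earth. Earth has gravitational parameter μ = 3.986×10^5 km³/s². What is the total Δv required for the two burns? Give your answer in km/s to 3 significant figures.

The Hohmann ellipse has a_t = (r₁ + r₂)/2 = 32220 km.
At r₁ the circular-orbit speed is v₁ = √(μ/r₁) = 2.642 km/s.
Transfer-orbit speed at r₁ (vis-viva): v_a = √[μ(2/r₁ − 1/a_t)] = 1.261 km/s.
First burn Δv₁ = |v_a − v₁| = 1.381 km/s.
At r₂, v₂ = √(μ/r₂) = 7.369 km/s.
Transfer-orbit speed at r₂: v_p = √[μ(2/r₂ − 1/a_t)] = 9.810 km/s.
Second burn Δv₂ = |v₂ − v_p| = 2.441 km/s.
Total Δv = Δv₁ + Δv₂ = 3.822 km/s.

Δv = 3.82 km/s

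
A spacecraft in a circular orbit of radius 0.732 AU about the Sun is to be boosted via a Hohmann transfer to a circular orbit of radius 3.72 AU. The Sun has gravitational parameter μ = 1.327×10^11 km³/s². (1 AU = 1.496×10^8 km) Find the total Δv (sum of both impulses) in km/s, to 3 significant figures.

Δv = 16.8 km/s

In km: r₁ = 0.732 × 1.496×10^8 = 1.095072×10^8 km; r₂ = 3.72 × 1.496×10^8 = 5.56512×10^8 km.
Transfer-ellipse semi-major axis a_t = (r₁ + r₂)/2 = (1.095072×10^8 + 5.56512×10^8)/2 = 3.330096×10^8 km.
Circular speed at r₁: v₁ = √(μ/r₁) = √(1.327×10^11/1.095072×10^8) = 34.81 km/s.
Transfer-orbit speed at r₁ (vis-viva equation): v_p = √[μ(2/r₁ − 1/a_t)] = 45.00 km/s.
First burn Δv₁ = |v_p − v₁| = 10.19 km/s.
At r₂, v₂ = √(μ/r₂) = 15.442 km/s.
Transfer-orbit speed at r₂: v_a = √[μ(2/r₂ − 1/a_t)] = 8.8551 km/s.
Second burn Δv₂ = |v₂ − v_a| = 6.587 km/s.
Δv = Δv₁ + Δv₂ = 10.19 + 6.587 = 16.78 km/s.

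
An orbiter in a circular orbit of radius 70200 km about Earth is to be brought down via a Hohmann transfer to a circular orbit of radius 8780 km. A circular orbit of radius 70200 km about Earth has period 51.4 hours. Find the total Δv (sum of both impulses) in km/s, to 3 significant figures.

From Kepler's third law T² = 4π²r³/μ at r = 70200 km, T = 51.4 hours = 51.4 × 3600 s = 1.8504×10^5 s: μ = 4π²r³/T² = 3.98878×10^5 km³/s².
Transfer-ellipse semi-major axis a_t = (r₁ + r₂)/2 = (70200 + 8780)/2 = 39490 km.
Circular speed at r₁: v₁ = √(μ/r₁) = √(3.98878×10^5/70200) = 2.384 km/s.
On the transfer ellipse at r₁, v² = μ(2/r − 1/a) gives v_a = √[μ(2/r₁ − 1/a_t)] = 1.124 km/s.
First burn Δv₁ = |v_a − v₁| = 1.260 km/s.
At r₂, v₂ = √(μ/r₂) = 6.7402 km/s.
Transfer-orbit speed at r₂: v_p = √[μ(2/r₂ − 1/a_t)] = 8.9866 km/s.
Second burn Δv₂ = |v₂ − v_p| = 2.246 km/s.
Total Δv = Δv₁ + Δv₂ = 3.506 km/s.

Δv = 3.51 km/s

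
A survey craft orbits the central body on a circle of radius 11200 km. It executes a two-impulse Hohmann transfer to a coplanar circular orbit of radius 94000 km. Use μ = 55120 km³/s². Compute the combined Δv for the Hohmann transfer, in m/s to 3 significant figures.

Transfer-ellipse semi-major axis a_t = (r₁ + r₂)/2 = (11200 + 94000)/2 = 52600 km.
Circular speed at r₁: v₁ = √(μ/r₁) = √(55120/11200) = 2.2184 km/s.
On the transfer ellipse at r₁, vis-viva equation gives v_p = √[μ(2/r₁ − 1/a_t)] = 2.9656 km/s.
First burn Δv₁ = |v_p − v₁| = 0.7472 km/s.
Circular speed at r₂: v₂ = √(μ/r₂) = 0.7658 km/s.
Transfer-orbit speed at r₂: v_a = √[μ(2/r₂ − 1/a_t)] = 0.3534 km/s.
Second burn Δv₂ = |v₂ − v_a| = 0.4124 km/s.
Δv = Δv₁ + Δv₂ = 0.7472 + 0.4124 = 1.160 km/s.

Δv = 1160 m/s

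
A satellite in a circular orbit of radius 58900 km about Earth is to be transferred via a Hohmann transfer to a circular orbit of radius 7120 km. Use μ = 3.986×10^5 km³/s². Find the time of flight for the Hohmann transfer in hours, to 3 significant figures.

t = 8.29 hours

Transfer-ellipse semi-major axis a_t = (r₁ + r₂)/2 = (58900 + 7120)/2 = 33010 km.
Transfer time t = π√(a_t³/μ) = π√((33010)³ / 3.986×10^5) = 29840 s.
Converting: 29840 s ÷ 3600 s/hour = 8.29 hours.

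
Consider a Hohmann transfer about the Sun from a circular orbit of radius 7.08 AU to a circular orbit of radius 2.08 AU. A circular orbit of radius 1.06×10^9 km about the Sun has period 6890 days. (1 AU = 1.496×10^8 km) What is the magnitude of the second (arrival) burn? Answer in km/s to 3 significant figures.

From Kepler's third law T² = 4π²r³/μ at r = 1.06×10^9 km, T = 6890 days = 6890 × 86400 s = 5.95296×10^8 s: μ = 4π²r³/T² = 1.32682×10^11 km³/s².
In km: r₁ = 7.08 × 1.496×10^8 = 1.059168×10^9 km; r₂ = 2.08 × 1.496×10^8 = 3.11168×10^8 km.
Semi-major axis of the transfer orbit: a_t = (1.059168×10^9 + 3.11168×10^8)/2 = 6.85168×10^8 km.
Circular speed at r = 3.11168×10^8 km: v_c = √(μ/r) = 20.64944 km/s.
Transfer-orbit speed at the same r (vis-viva, a = a_t): v_t = √[μ(2/r − 1/a_t)] = 25.67392 km/s.
Δv₂ = |v_t − v_c| = |25.67392 − 20.64944| = 5.024 km/s.

Δv₂ = 5.02 km/s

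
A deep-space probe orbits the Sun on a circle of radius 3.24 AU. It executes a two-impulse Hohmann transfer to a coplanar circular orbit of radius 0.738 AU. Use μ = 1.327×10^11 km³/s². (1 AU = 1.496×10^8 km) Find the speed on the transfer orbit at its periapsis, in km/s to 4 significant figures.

In km: r₁ = 3.24 × 1.496×10^8 = 4.84704×10^8 km; r₂ = 0.738 × 1.496×10^8 = 1.104048×10^8 km.
Transfer-ellipse semi-major axis a_t = (r₁ + r₂)/2 = (4.84704×10^8 + 1.104048×10^8)/2 = 2.975544×10^8 km.
At periapsis, r = 1.104048×10^8 km.
Vis-viva: v = √[μ(2/r − 1/a_t)] = √[1.327×10^11 × (2/1.104048×10^8 − 1/2.975544×10^8)] = 44.25 km/s.

v = 44.25 km/s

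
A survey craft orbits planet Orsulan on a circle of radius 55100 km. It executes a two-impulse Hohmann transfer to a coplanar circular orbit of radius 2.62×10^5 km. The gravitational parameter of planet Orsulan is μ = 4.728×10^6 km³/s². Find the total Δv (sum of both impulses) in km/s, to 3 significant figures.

Semi-major axis of the transfer orbit: a_t = (55100 + 2.620×10^5)/2 = 1.5855×10^5 km.
At r₁ the circular-orbit speed is v₁ = √(μ/r₁) = 9.263240 km/s.
On the transfer ellipse at r₁, vis-viva gives v_p = √[μ(2/r₁ − 1/a_t)] = 11.90777 km/s.
First burn Δv₁ = |v_p − v₁| = 2.6445 km/s.
At r₂, v₂ = √(μ/r₂) = 4.24804 km/s.
Transfer-orbit speed at r₂: v_a = √[μ(2/r₂ − 1/a_t)] = 2.50427 km/s.
Second burn Δv₂ = |v₂ − v_a| = 1.7438 km/s.
Δv = Δv₁ + Δv₂ = 2.6445 + 1.7438 = 4.388 km/s.

Δv = 4.39 km/s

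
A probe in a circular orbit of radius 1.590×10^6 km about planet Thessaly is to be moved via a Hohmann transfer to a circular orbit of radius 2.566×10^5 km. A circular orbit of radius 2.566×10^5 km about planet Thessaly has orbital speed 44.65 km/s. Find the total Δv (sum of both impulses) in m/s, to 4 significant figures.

Δv = 22420 m/s

From the circular-orbit relation v² = μ/r at r = 2.566×10^5 km: μ = v²r = (44.65)² × 2.566×10^5 = 5.11564×10^8 km³/s².
Transfer-ellipse semi-major axis a_t = (r₁ + r₂)/2 = (1.590×10^6 + 2.566×10^5)/2 = 9.233×10^5 km.
Circular speed at r₁: v₁ = √(μ/r₁) = √(5.11564×10^8/1.590×10^6) = 17.937 km/s.
Transfer-orbit speed at r₁ (v² = μ(2/r − 1/a)): v_a = √[μ(2/r₁ − 1/a_t)] = 9.4560 km/s.
First burn Δv₁ = |v_a − v₁| = 8.481 km/s.
At r₂, v₂ = √(μ/r₂) = 44.65 km/s.
Transfer-orbit speed at r₂: v_p = √[μ(2/r₂ − 1/a_t)] = 58.59 km/s.
Second burn Δv₂ = |v₂ − v_p| = 13.94 km/s.
Δv = Δv₁ + Δv₂ = 8.481 + 13.94 = 22.42 km/s.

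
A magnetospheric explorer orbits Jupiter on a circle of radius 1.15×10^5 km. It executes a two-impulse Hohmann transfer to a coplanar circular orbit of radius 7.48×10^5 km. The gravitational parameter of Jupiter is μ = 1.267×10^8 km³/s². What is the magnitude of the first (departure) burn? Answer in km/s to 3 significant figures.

Semi-major axis of the transfer orbit: a_t = (1.150×10^5 + 7.480×10^5)/2 = 4.315×10^5 km.
Circular speed at r = 1.150×10^5 km: v_c = √(μ/r) = 33.19 km/s.
Vis-viva on the transfer ellipse at r = 1.150×10^5 km gives v_t = √[μ(2/r − 1/a_t)] = 43.70 km/s.
Δv₁ = |v_t − v_c| = |43.70 − 33.19| = 10.51 km/s.

Δv₁ = 10.5 km/s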